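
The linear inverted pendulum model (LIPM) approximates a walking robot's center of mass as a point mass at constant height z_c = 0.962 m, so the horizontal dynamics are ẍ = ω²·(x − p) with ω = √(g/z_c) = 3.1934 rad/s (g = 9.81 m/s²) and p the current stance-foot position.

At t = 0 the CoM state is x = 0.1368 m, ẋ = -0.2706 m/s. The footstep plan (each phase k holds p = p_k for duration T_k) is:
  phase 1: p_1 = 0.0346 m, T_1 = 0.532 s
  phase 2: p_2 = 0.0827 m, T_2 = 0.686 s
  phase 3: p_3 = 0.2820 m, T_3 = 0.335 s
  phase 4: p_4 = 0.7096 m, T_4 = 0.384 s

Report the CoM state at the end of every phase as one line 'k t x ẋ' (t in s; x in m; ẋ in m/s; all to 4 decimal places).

phase 1: p=0.0346, T=0.532, ωT=1.698889, cosh=2.825377, sinh=2.642491; start (x,ẋ)=(0.136800, -0.270600) → end (x,ẋ)=(0.099436, 0.097871)
phase 2: p=0.0827, T=0.686, ωT=2.190672, cosh=4.526532, sinh=4.414691; start (x,ẋ)=(0.099436, 0.097871) → end (x,ẋ)=(0.293757, 0.678958)
phase 3: p=0.2820, T=0.335, ωT=1.069789, cosh=1.628923, sinh=1.285842; start (x,ẋ)=(0.293757, 0.678958) → end (x,ẋ)=(0.574538, 1.154247)
phase 4: p=0.7096, T=0.384, ωT=1.226266, cosh=1.850932, sinh=1.557545; start (x,ẋ)=(0.574538, 1.154247) → end (x,ẋ)=(1.022581, 1.464653)

1 0.5320 0.0994 0.0979
2 1.2180 0.2938 0.6790
3 1.5530 0.5745 1.1542
4 1.9370 1.0226 1.4647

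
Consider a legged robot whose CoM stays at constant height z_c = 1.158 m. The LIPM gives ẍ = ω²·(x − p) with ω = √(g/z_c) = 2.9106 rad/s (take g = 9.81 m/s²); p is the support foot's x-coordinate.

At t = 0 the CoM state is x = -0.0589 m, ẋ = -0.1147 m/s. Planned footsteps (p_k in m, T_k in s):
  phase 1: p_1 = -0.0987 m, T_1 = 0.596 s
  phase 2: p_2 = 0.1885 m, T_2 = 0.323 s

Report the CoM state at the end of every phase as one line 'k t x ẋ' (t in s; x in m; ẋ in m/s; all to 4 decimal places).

phase 1: p=-0.0987, T=0.596, ωT=1.734718, cosh=2.921889, sinh=2.745439; start (x,ẋ)=(-0.058900, -0.114700) → end (x,ẋ)=(-0.090600, -0.017104)
phase 2: p=0.1885, T=0.323, ωT=0.940124, cosh=1.475439, sinh=1.084859; start (x,ẋ)=(-0.090600, -0.017104) → end (x,ẋ)=(-0.229670, -0.906520)

1 0.5960 -0.0906 -0.0171
2 0.9190 -0.2297 -0.9065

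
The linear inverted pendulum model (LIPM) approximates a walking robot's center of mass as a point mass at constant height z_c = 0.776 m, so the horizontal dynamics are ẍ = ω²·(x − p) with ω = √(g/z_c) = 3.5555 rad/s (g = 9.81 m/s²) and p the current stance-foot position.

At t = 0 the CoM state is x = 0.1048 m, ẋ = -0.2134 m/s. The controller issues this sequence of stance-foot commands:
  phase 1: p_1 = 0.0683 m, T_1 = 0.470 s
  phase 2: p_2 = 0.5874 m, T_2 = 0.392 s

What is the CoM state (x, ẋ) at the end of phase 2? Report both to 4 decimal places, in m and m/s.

x = -0.7728, ẋ = -4.3941

phase 1: p=0.0683, T=0.470, ωT=1.671085, cosh=2.752989, sinh=2.564946; start (x,ẋ)=(0.104800, -0.213400) → end (x,ẋ)=(0.014837, -0.254620)
phase 2: p=0.5874, T=0.392, ωT=1.393756, cosh=2.139050, sinh=1.890908; start (x,ẋ)=(0.014837, -0.254620) → end (x,ẋ)=(-0.772755, -4.394058)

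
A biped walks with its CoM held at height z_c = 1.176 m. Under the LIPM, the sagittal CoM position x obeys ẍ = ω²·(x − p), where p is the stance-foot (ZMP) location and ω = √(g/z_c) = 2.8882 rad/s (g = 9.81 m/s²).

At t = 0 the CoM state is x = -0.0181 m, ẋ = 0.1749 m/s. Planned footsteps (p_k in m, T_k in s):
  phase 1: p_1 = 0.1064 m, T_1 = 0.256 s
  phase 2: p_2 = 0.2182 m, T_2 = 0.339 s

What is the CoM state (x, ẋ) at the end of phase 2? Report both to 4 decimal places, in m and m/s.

x = -0.1465, ẋ = -0.8361

phase 1: p=0.1064, T=0.256, ωT=0.739379, cosh=1.286022, sinh=0.808612; start (x,ẋ)=(-0.018100, 0.174900) → end (x,ẋ)=(-0.004743, -0.065836)
phase 2: p=0.2182, T=0.339, ωT=0.979100, cosh=1.518854, sinh=1.143205; start (x,ẋ)=(-0.004743, -0.065836) → end (x,ẋ)=(-0.146477, -0.836109)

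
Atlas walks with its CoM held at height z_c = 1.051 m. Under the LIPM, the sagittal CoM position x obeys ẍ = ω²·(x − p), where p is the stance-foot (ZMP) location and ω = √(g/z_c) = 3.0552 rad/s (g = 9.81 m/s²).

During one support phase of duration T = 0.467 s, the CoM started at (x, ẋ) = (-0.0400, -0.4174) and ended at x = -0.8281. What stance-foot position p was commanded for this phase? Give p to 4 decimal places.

ωT = 3.0552·0.467 = 1.426778; cosh(ωT) = 2.202670, sinh(ωT) = 1.962589
x(T) = p + (x₀−p)·cosh(ωT) + (ẋ₀/ω)·sinh(ωT) ⇒ p·(1 − cosh) = x(T) − x₀·cosh − (ẋ₀/ω)·sinh
numerator   = -0.8281 − (-0.0400)·2.202670 − (-0.4174/3.0552)·1.962589 = -0.471865
denominator = 1 − 2.202670 = -1.202670
p = -0.471865 / -1.202670 = 0.3923

p = 0.3923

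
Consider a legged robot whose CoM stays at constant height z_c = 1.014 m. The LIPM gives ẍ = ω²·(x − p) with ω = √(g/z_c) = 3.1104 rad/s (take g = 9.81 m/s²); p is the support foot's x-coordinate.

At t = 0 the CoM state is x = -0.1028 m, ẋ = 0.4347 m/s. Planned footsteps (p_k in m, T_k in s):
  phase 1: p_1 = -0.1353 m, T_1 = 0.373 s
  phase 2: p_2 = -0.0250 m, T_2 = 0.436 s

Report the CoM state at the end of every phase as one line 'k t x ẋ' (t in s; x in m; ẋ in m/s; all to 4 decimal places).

phase 1: p=-0.1353, T=0.373, ωT=1.160179, cosh=1.751967, sinh=1.438537; start (x,ẋ)=(-0.102800, 0.434700) → end (x,ẋ)=(0.122685, 0.906999)
phase 2: p=-0.0250, T=0.436, ωT=1.356134, cosh=2.069408, sinh=1.811753; start (x,ẋ)=(0.122685, 0.906999) → end (x,ẋ)=(0.808931, 2.709195)

1 0.3730 0.1227 0.9070
2 0.8090 0.8089 2.7092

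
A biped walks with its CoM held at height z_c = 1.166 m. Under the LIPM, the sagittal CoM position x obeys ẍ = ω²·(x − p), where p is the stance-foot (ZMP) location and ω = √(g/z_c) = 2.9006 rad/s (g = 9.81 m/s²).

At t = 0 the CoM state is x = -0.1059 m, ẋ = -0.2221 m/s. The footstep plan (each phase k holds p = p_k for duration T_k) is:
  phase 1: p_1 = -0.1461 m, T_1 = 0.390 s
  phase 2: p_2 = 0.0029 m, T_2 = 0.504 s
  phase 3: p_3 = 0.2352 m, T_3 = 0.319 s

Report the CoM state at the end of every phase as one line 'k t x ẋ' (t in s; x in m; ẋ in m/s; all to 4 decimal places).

1 0.3900 -0.1836 -0.2181
2 0.8940 -0.5746 -1.6002
3 1.2130 -1.5331 -4.8325

phase 1: p=-0.1461, T=0.390, ωT=1.131234, cosh=1.711057, sinh=1.388422; start (x,ẋ)=(-0.105900, -0.222100) → end (x,ẋ)=(-0.183627, -0.218130)
phase 2: p=0.0029, T=0.504, ωT=1.461902, cosh=2.272977, sinh=2.041182; start (x,ẋ)=(-0.183627, -0.218130) → end (x,ẋ)=(-0.574573, -1.600169)
phase 3: p=0.2352, T=0.319, ωT=0.925291, cosh=1.459510, sinh=1.063094; start (x,ẋ)=(-0.574573, -1.600169) → end (x,ẋ)=(-1.533147, -4.832486)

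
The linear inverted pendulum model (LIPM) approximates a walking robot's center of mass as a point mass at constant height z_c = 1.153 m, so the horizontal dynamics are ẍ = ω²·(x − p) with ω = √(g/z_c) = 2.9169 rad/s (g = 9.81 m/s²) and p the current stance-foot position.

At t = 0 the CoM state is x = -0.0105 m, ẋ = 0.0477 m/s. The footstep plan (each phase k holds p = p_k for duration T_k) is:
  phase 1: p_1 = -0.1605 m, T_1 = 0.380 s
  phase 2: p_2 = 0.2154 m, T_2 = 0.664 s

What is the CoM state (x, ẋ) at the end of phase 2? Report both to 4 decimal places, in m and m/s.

x = 0.6357, ẋ = 1.3655

phase 1: p=-0.1605, T=0.380, ωT=1.108422, cosh=1.679827, sinh=1.349747; start (x,ẋ)=(-0.010500, 0.047700) → end (x,ẋ)=(0.113546, 0.670689)
phase 2: p=0.2154, T=0.664, ωT=1.936822, cosh=3.540415, sinh=3.396253; start (x,ẋ)=(0.113546, 0.670689) → end (x,ẋ)=(0.635704, 1.365503)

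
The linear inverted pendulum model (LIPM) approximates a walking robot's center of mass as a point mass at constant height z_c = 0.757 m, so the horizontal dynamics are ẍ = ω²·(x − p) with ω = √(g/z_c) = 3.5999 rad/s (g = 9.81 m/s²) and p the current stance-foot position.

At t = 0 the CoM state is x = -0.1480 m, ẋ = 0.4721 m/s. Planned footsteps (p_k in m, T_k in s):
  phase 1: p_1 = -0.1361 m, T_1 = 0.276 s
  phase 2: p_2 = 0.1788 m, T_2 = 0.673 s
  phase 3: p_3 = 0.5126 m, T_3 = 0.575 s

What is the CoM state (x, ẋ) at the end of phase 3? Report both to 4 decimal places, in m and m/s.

x = -0.5133, ẋ = -3.5266

phase 1: p=-0.1361, T=0.276, ωT=0.993572, cosh=1.535559, sinh=1.165307; start (x,ẋ)=(-0.148000, 0.472100) → end (x,ẋ)=(-0.001552, 0.675017)
phase 2: p=0.1788, T=0.673, ωT=2.422733, cosh=5.682656, sinh=5.593977; start (x,ẋ)=(-0.001552, 0.675017) → end (x,ẋ)=(0.202849, 0.204007)
phase 3: p=0.5126, T=0.575, ωT=2.069942, cosh=4.025280, sinh=3.899087; start (x,ẋ)=(0.202849, 0.204007) → end (x,ẋ)=(-0.513273, -3.526582)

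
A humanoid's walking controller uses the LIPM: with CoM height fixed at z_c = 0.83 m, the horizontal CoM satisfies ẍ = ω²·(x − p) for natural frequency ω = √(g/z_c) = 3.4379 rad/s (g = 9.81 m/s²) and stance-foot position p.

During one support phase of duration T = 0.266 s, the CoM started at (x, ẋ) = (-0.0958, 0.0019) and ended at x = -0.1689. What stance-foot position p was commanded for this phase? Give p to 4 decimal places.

p = 0.0686

ωT = 3.4379·0.266 = 0.914481; cosh(ωT) = 1.448103, sinh(ωT) = 1.047378
x(T) = p + (x₀−p)·cosh(ωT) + (ẋ₀/ω)·sinh(ωT) ⇒ p·(1 − cosh) = x(T) − x₀·cosh − (ẋ₀/ω)·sinh
numerator   = -0.1689 − (-0.0958)·1.448103 − (0.0019/3.4379)·1.047378 = -0.030751
denominator = 1 − 1.448103 = -0.448103
p = -0.030751 / -0.448103 = 0.0686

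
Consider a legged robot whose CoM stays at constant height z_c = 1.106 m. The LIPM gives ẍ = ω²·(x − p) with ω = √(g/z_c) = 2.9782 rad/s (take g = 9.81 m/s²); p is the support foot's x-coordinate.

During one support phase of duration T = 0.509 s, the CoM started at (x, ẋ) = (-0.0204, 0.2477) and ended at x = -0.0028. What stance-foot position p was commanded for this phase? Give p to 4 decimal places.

ωT = 2.9782·0.509 = 1.515904; cosh(ωT) = 2.386572, sinh(ωT) = 2.166963
x(T) = p + (x₀−p)·cosh(ωT) + (ẋ₀/ω)·sinh(ωT) ⇒ p·(1 − cosh) = x(T) − x₀·cosh − (ẋ₀/ω)·sinh
numerator   = -0.0028 − (-0.0204)·2.386572 − (0.2477/2.9782)·2.166963 = -0.134342
denominator = 1 − 2.386572 = -1.386572
p = -0.134342 / -1.386572 = 0.0969

p = 0.0969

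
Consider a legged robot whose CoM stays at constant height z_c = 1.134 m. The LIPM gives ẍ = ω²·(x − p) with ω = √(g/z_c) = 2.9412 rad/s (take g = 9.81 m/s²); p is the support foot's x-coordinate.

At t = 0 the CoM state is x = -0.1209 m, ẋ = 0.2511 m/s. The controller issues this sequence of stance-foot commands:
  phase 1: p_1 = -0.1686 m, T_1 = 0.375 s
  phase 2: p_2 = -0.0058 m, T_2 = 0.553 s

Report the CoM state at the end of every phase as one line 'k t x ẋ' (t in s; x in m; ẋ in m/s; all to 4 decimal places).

phase 1: p=-0.1686, T=0.375, ωT=1.102950, cosh=1.672466, sinh=1.340575; start (x,ẋ)=(-0.120900, 0.251100) → end (x,ẋ)=(0.025626, 0.608033)
phase 2: p=-0.0058, T=0.553, ωT=1.626484, cosh=2.641289, sinh=2.444670; start (x,ẋ)=(0.025626, 0.608033) → end (x,ẋ)=(0.582590, 1.831951)

1 0.3750 0.0256 0.6080
2 0.9280 0.5826 1.8320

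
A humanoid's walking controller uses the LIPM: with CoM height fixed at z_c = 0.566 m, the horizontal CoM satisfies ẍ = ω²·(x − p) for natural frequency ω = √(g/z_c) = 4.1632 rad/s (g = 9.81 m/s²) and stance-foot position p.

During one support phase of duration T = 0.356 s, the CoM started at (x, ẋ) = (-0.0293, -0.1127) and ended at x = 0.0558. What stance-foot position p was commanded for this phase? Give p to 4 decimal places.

p = -0.1370

ωT = 4.1632·0.356 = 1.482099; cosh(ωT) = 2.314669, sinh(ωT) = 2.087508
x(T) = p + (x₀−p)·cosh(ωT) + (ẋ₀/ω)·sinh(ωT) ⇒ p·(1 − cosh) = x(T) − x₀·cosh − (ẋ₀/ω)·sinh
numerator   = 0.0558 − (-0.0293)·2.314669 − (-0.1127/4.1632)·2.087508 = 0.180130
denominator = 1 − 2.314669 = -1.314669
p = 0.180130 / -1.314669 = -0.1370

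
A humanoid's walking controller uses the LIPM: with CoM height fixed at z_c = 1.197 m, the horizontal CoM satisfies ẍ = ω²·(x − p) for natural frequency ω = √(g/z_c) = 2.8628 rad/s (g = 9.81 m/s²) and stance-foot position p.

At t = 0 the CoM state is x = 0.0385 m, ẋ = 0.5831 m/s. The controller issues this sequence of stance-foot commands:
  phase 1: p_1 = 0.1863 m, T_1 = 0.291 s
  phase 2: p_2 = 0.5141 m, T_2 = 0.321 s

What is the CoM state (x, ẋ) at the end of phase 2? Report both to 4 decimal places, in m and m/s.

phase 1: p=0.1863, T=0.291, ωT=0.833075, cosh=1.367546, sinh=0.932835; start (x,ẋ)=(0.038500, 0.583100) → end (x,ẋ)=(0.174178, 0.402713)
phase 2: p=0.5141, T=0.321, ωT=0.918959, cosh=1.452807, sinh=1.053872; start (x,ẋ)=(0.174178, 0.402713) → end (x,ẋ)=(0.168509, -0.440489)

x = 0.1685, ẋ = -0.4405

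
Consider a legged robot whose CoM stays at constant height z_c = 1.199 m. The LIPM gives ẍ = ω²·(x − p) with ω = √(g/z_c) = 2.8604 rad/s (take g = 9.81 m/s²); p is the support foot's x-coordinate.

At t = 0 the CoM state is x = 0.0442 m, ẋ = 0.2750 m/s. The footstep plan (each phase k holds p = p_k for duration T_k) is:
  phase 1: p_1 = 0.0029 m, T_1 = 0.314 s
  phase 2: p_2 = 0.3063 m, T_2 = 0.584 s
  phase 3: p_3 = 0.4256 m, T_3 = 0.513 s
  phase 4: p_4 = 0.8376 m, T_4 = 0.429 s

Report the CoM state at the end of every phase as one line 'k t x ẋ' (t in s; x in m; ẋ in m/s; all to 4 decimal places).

phase 1: p=0.0029, T=0.314, ωT=0.898166, cosh=1.431206, sinh=1.023890; start (x,ẋ)=(0.044200, 0.275000) → end (x,ẋ)=(0.160446, 0.514538)
phase 2: p=0.3063, T=0.584, ωT=1.670474, cosh=2.751421, sinh=2.563263; start (x,ẋ)=(0.160446, 0.514538) → end (x,ẋ)=(0.366082, 0.346316)
phase 3: p=0.4256, T=0.513, ωT=1.467385, cosh=2.284203, sinh=2.053675; start (x,ẋ)=(0.366082, 0.346316) → end (x,ẋ)=(0.538293, 0.441429)
phase 4: p=0.8376, T=0.429, ωT=1.227112, cosh=1.852250, sinh=1.559112; start (x,ẋ)=(0.538293, 0.441429) → end (x,ẋ)=(0.523818, -0.517176)

1 0.3140 0.1604 0.5145
2 0.8980 0.3661 0.3463
3 1.4110 0.5383 0.4414
4 1.8400 0.5238 -0.5172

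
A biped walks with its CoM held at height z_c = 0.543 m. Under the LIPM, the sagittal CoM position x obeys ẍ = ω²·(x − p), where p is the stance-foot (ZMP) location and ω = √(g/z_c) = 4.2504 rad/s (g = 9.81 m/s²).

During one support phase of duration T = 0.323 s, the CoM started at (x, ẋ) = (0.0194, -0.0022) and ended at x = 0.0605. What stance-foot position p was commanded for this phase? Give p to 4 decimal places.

p = -0.0188

ωT = 4.2504·0.323 = 1.372879; cosh(ωT) = 2.100037, sinh(ωT) = 1.846661
x(T) = p + (x₀−p)·cosh(ωT) + (ẋ₀/ω)·sinh(ωT) ⇒ p·(1 − cosh) = x(T) − x₀·cosh − (ẋ₀/ω)·sinh
numerator   = 0.0605 − (0.0194)·2.100037 − (-0.0022/4.2504)·1.846661 = 0.020715
denominator = 1 − 2.100037 = -1.100037
p = 0.020715 / -1.100037 = -0.0188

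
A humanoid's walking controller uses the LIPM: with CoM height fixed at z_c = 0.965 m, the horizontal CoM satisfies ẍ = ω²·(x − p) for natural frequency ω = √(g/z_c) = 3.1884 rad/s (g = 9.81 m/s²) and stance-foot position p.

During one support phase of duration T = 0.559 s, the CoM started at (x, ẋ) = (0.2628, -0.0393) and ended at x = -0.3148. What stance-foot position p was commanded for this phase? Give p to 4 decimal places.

p = 0.5264

ωT = 3.1884·0.559 = 1.782316; cosh(ωT) = 3.055926, sinh(ωT) = 2.887678
x(T) = p + (x₀−p)·cosh(ωT) + (ẋ₀/ω)·sinh(ωT) ⇒ p·(1 − cosh) = x(T) − x₀·cosh − (ẋ₀/ω)·sinh
numerator   = -0.3148 − (0.2628)·3.055926 − (-0.0393/3.1884)·2.887678 = -1.082304
denominator = 1 − 3.055926 = -2.055926
p = -1.082304 / -2.055926 = 0.5264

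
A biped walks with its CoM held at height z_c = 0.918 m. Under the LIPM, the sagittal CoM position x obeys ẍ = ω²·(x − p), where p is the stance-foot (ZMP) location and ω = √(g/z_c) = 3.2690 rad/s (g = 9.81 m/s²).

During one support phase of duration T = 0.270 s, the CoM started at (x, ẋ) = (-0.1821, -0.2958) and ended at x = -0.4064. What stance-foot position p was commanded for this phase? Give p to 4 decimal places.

p = 0.1396

ωT = 3.2690·0.270 = 0.882630; cosh(ωT) = 1.415471, sinh(ωT) = 1.001778
x(T) = p + (x₀−p)·cosh(ωT) + (ẋ₀/ω)·sinh(ωT) ⇒ p·(1 − cosh) = x(T) − x₀·cosh − (ẋ₀/ω)·sinh
numerator   = -0.4064 − (-0.1821)·1.415471 − (-0.2958/3.2690)·1.001778 = -0.057995
denominator = 1 − 1.415471 = -0.415471
p = -0.057995 / -0.415471 = 0.1396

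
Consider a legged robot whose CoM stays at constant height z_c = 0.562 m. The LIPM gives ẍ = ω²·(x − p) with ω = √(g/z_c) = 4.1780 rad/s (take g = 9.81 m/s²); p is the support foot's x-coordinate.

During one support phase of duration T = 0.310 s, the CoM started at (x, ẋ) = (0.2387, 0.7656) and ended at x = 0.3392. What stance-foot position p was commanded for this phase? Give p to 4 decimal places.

p = 0.4558

ωT = 4.1780·0.310 = 1.295180; cosh(ωT) = 1.962751, sinh(ωT) = 1.688902
x(T) = p + (x₀−p)·cosh(ωT) + (ẋ₀/ω)·sinh(ωT) ⇒ p·(1 − cosh) = x(T) − x₀·cosh − (ẋ₀/ω)·sinh
numerator   = 0.3392 − (0.2387)·1.962751 − (0.7656/4.1780)·1.688902 = -0.438793
denominator = 1 − 1.962751 = -0.962751
p = -0.438793 / -0.962751 = 0.4558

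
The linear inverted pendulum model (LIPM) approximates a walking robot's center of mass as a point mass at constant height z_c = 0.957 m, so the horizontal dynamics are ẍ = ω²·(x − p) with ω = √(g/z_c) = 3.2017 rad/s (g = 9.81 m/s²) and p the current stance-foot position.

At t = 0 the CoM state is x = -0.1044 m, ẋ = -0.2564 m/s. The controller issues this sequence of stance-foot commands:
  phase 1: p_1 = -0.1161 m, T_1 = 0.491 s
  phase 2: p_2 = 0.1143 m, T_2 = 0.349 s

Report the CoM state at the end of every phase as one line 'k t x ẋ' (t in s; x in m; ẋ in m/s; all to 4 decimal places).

phase 1: p=-0.1161, T=0.491, ωT=1.572035, cosh=2.512030, sinh=2.304408; start (x,ẋ)=(-0.104400, -0.256400) → end (x,ẋ)=(-0.271252, -0.557762)
phase 2: p=0.1143, T=0.349, ωT=1.117393, cosh=1.692003, sinh=1.364872; start (x,ẋ)=(-0.271252, -0.557762) → end (x,ẋ)=(-0.775827, -2.628562)

1 0.4910 -0.2713 -0.5578
2 0.8400 -0.7758 -2.6286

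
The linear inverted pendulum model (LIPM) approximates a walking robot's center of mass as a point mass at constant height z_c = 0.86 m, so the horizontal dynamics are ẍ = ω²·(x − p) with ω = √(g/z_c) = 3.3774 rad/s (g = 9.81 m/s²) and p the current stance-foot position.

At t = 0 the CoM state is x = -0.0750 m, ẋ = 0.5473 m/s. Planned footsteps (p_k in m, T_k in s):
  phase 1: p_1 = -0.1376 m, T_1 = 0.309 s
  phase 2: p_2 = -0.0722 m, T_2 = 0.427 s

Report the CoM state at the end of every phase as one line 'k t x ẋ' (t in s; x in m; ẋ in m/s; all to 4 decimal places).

1 0.3090 0.1638 1.1363
2 0.7360 1.1267 4.1292

phase 1: p=-0.1376, T=0.309, ωT=1.043617, cosh=1.595823, sinh=1.243644; start (x,ẋ)=(-0.075000, 0.547300) → end (x,ẋ)=(0.163828, 1.136332)
phase 2: p=-0.0722, T=0.427, ωT=1.442150, cosh=2.233099, sinh=1.996680; start (x,ẋ)=(0.163828, 1.136332) → end (x,ẋ)=(1.126661, 4.129219)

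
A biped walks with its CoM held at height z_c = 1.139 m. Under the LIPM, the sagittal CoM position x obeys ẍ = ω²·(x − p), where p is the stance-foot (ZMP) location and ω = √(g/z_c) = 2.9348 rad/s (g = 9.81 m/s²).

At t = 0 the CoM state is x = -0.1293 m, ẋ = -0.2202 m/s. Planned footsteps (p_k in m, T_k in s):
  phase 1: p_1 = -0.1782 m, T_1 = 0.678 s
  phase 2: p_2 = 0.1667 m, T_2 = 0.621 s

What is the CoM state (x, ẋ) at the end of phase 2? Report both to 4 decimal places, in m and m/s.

x = -1.5181, ẋ = -4.7889

phase 1: p=-0.1782, T=0.678, ωT=1.989794, cosh=3.725377, sinh=3.588653; start (x,ẋ)=(-0.129300, -0.220200) → end (x,ẋ)=(-0.265288, -0.305314)
phase 2: p=0.1667, T=0.621, ωT=1.822511, cosh=3.174497, sinh=3.012877; start (x,ẋ)=(-0.265288, -0.305314) → end (x,ẋ)=(-1.518082, -4.788941)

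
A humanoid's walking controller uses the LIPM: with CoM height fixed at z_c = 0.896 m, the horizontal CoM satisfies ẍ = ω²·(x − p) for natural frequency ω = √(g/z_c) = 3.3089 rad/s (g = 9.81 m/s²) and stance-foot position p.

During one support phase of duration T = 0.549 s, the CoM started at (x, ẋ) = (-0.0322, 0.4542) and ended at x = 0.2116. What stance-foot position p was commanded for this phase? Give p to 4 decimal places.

ωT = 3.3089·0.549 = 1.816586; cosh(ωT) = 3.156702, sinh(ωT) = 2.994122
x(T) = p + (x₀−p)·cosh(ωT) + (ẋ₀/ω)·sinh(ωT) ⇒ p·(1 − cosh) = x(T) − x₀·cosh − (ẋ₀/ω)·sinh
numerator   = 0.2116 − (-0.0322)·3.156702 − (0.4542/3.3089)·2.994122 = -0.097746
denominator = 1 − 3.156702 = -2.156702
p = -0.097746 / -2.156702 = 0.0453

p = 0.0453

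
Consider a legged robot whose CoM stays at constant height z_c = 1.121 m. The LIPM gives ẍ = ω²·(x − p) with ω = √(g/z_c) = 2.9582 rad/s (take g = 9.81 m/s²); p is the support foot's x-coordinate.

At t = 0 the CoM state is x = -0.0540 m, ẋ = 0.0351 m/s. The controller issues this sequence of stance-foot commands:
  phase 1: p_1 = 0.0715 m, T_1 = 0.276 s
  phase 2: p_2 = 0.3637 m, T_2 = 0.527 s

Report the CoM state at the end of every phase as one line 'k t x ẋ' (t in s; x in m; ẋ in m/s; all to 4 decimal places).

1 0.2760 -0.0874 -0.2905
2 0.8030 -0.9791 -3.7526

phase 1: p=0.0715, T=0.276, ωT=0.816463, cosh=1.352238, sinh=0.910246; start (x,ẋ)=(-0.054000, 0.035100) → end (x,ẋ)=(-0.087405, -0.290469)
phase 2: p=0.3637, T=0.527, ωT=1.558971, cosh=2.482141, sinh=2.271788; start (x,ẋ)=(-0.087405, -0.290469) → end (x,ẋ)=(-0.979077, -3.752596)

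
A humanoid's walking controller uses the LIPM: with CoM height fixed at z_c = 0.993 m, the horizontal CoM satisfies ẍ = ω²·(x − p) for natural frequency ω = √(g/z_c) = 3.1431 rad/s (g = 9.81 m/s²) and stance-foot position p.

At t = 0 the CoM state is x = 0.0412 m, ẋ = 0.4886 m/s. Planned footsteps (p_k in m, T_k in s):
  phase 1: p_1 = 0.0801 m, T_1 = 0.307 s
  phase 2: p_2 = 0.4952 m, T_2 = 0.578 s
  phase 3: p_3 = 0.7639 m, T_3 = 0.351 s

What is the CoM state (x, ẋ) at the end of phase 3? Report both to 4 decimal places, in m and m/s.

x = -0.7111, ẋ = -4.2728

phase 1: p=0.0801, T=0.307, ωT=0.964932, cosh=1.502809, sinh=1.121800; start (x,ẋ)=(0.041200, 0.488600) → end (x,ẋ)=(0.196026, 0.597114)
phase 2: p=0.4952, T=0.578, ωT=1.816712, cosh=3.157078, sinh=2.994519; start (x,ẋ)=(0.196026, 0.597114) → end (x,ẋ)=(0.119572, -0.930710)
phase 3: p=0.7639, T=0.351, ωT=1.103228, cosh=1.672839, sinh=1.341041; start (x,ẋ)=(0.119572, -0.930710) → end (x,ẋ)=(-0.711055, -4.272785)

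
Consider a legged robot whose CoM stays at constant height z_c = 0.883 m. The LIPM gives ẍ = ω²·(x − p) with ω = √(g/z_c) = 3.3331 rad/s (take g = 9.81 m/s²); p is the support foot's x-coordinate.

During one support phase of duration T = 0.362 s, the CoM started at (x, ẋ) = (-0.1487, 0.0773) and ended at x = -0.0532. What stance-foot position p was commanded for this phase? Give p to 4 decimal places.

ωT = 3.3331·0.362 = 1.206582; cosh(ωT) = 1.820630, sinh(ωT) = 1.521412
x(T) = p + (x₀−p)·cosh(ωT) + (ẋ₀/ω)·sinh(ωT) ⇒ p·(1 − cosh) = x(T) − x₀·cosh − (ẋ₀/ω)·sinh
numerator   = -0.0532 − (-0.1487)·1.820630 − (0.0773/3.3331)·1.521412 = 0.182244
denominator = 1 − 1.820630 = -0.820630
p = 0.182244 / -0.820630 = -0.2221

p = -0.2221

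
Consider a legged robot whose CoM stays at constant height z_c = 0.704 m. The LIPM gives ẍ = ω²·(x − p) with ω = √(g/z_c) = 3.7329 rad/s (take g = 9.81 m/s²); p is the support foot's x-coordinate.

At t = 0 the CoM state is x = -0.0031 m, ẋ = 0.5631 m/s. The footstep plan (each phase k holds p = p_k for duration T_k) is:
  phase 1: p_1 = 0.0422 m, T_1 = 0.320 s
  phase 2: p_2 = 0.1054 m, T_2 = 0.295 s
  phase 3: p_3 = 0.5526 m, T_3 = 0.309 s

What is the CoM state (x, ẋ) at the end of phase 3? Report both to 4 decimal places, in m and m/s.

phase 1: p=0.0422, T=0.320, ωT=1.194528, cosh=1.802423, sinh=1.499576; start (x,ẋ)=(-0.003100, 0.563100) → end (x,ẋ)=(0.186758, 0.761365)
phase 2: p=0.1054, T=0.295, ωT=1.101205, cosh=1.670130, sinh=1.337660; start (x,ẋ)=(0.186758, 0.761365) → end (x,ẋ)=(0.514109, 1.677829)
phase 3: p=0.5526, T=0.309, ωT=1.153466, cosh=1.742350, sinh=1.426809; start (x,ẋ)=(0.514109, 1.677829) → end (x,ẋ)=(1.126843, 2.718355)

x = 1.1268, ẋ = 2.7184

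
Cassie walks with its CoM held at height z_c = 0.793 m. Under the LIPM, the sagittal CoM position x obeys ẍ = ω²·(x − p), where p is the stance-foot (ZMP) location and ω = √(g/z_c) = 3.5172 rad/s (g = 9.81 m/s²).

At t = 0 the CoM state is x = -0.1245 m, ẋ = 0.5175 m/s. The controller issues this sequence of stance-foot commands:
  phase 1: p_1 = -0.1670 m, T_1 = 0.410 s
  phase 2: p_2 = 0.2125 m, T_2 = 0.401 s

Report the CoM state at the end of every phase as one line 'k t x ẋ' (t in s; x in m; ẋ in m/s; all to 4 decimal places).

phase 1: p=-0.1670, T=0.410, ωT=1.442052, cosh=2.232904, sinh=1.996462; start (x,ẋ)=(-0.124500, 0.517500) → end (x,ẋ)=(0.221646, 1.453961)
phase 2: p=0.2125, T=0.401, ωT=1.410397, cosh=2.170814, sinh=1.926768; start (x,ẋ)=(0.221646, 1.453961) → end (x,ẋ)=(1.028853, 3.218260)

1 0.4100 0.2216 1.4540
2 0.8110 1.0289 3.2183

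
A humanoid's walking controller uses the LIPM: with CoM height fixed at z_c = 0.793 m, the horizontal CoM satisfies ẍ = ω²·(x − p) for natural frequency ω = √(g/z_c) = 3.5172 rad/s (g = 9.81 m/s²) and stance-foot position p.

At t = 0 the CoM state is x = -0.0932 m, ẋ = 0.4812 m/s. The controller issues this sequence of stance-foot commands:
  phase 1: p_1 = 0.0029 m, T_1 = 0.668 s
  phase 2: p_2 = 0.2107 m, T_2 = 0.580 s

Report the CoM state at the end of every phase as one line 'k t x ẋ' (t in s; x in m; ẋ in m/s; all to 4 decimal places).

1 0.6680 0.2051 0.7895
2 1.2480 1.0374 3.0129

phase 1: p=0.0029, T=0.668, ωT=2.349490, cosh=5.287819, sinh=5.192401; start (x,ẋ)=(-0.093200, 0.481200) → end (x,ẋ)=(0.205130, 0.789452)
phase 2: p=0.2107, T=0.580, ωT=2.039976, cosh=3.910228, sinh=3.780196; start (x,ẋ)=(0.205130, 0.789452) → end (x,ẋ)=(1.037404, 3.012886)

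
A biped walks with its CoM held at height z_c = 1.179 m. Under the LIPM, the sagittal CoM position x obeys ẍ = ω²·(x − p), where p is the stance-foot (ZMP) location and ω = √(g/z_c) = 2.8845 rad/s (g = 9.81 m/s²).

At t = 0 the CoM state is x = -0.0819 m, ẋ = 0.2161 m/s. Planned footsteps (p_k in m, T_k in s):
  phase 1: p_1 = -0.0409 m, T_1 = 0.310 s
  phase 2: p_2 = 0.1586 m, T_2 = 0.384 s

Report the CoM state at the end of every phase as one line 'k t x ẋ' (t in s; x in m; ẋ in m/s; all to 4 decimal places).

1 0.3100 -0.0231 0.1880
2 0.6940 -0.0586 -0.3913

phase 1: p=-0.0409, T=0.310, ωT=0.894195, cosh=1.427152, sinh=1.018215; start (x,ẋ)=(-0.081900, 0.216100) → end (x,ẋ)=(-0.023131, 0.187989)
phase 2: p=0.1586, T=0.384, ωT=1.107648, cosh=1.678782, sinh=1.348447; start (x,ẋ)=(-0.023131, 0.187989) → end (x,ẋ)=(-0.058606, -0.391268)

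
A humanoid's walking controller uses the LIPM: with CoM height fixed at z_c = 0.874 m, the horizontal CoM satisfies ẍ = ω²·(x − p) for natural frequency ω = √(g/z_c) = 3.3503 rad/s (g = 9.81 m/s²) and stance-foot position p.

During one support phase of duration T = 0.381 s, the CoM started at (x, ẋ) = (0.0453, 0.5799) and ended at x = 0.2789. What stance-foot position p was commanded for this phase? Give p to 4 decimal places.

p = 0.1016

ωT = 3.3503·0.381 = 1.276464; cosh(ωT) = 1.931484, sinh(ωT) = 1.652462
x(T) = p + (x₀−p)·cosh(ωT) + (ẋ₀/ω)·sinh(ωT) ⇒ p·(1 − cosh) = x(T) − x₀·cosh − (ẋ₀/ω)·sinh
numerator   = 0.2789 − (0.0453)·1.931484 − (0.5799/3.3503)·1.652462 = -0.094619
denominator = 1 − 1.931484 = -0.931484
p = -0.094619 / -0.931484 = 0.1016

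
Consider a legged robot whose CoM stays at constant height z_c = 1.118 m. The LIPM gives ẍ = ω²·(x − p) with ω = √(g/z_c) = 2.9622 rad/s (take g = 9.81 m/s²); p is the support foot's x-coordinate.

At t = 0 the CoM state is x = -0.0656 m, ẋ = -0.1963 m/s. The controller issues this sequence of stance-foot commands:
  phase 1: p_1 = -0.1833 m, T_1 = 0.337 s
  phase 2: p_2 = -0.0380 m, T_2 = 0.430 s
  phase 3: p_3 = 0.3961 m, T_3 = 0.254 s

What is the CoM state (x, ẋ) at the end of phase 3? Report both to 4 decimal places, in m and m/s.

x = -0.1936, ẋ = -1.1107

phase 1: p=-0.1833, T=0.337, ωT=0.998261, cosh=1.541040, sinh=1.172520; start (x,ẋ)=(-0.065600, -0.196300) → end (x,ẋ)=(-0.079621, 0.106294)
phase 2: p=-0.0380, T=0.430, ωT=1.273746, cosh=1.926999, sinh=1.647217; start (x,ẋ)=(-0.079621, 0.106294) → end (x,ẋ)=(-0.059095, 0.001746)
phase 3: p=0.3961, T=0.254, ωT=0.752399, cosh=1.296660, sinh=0.825425; start (x,ẋ)=(-0.059095, 0.001746) → end (x,ẋ)=(-0.193646, -1.110721)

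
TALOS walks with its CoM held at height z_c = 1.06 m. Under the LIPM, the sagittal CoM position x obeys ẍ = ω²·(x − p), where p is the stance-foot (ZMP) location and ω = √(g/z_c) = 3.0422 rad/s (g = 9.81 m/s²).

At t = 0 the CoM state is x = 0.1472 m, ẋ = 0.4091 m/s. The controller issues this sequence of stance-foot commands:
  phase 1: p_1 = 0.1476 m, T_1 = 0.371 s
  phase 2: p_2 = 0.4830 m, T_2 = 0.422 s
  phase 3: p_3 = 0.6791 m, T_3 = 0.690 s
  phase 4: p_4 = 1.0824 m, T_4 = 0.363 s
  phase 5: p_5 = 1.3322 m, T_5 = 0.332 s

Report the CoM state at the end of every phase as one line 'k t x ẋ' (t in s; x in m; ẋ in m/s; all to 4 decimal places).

1 0.3710 0.3330 0.6968
2 0.7930 0.5733 0.5940
3 1.4830 1.0256 1.1663
4 1.8460 1.5021 1.7206
5 2.1780 2.2698 3.2908

phase 1: p=0.1476, T=0.371, ωT=1.128656, cosh=1.707483, sinh=1.384016; start (x,ẋ)=(0.147200, 0.409100) → end (x,ẋ)=(0.333033, 0.696847)
phase 2: p=0.4830, T=0.422, ωT=1.283808, cosh=1.943672, sinh=1.666691; start (x,ẋ)=(0.333033, 0.696847) → end (x,ẋ)=(0.573285, 0.594047)
phase 3: p=0.6791, T=0.690, ωT=2.099118, cosh=4.140768, sinh=4.018203; start (x,ẋ)=(0.573285, 0.594047) → end (x,ẋ)=(1.025576, 1.166313)
phase 4: p=1.0824, T=0.363, ωT=1.104319, cosh=1.674302, sinh=1.342866; start (x,ẋ)=(1.025576, 1.166313) → end (x,ẋ)=(1.502085, 1.720620)
phase 5: p=1.3322, T=0.332, ωT=1.010010, cosh=1.554922, sinh=1.190707; start (x,ẋ)=(1.502085, 1.720620) → end (x,ẋ)=(2.269803, 3.290818)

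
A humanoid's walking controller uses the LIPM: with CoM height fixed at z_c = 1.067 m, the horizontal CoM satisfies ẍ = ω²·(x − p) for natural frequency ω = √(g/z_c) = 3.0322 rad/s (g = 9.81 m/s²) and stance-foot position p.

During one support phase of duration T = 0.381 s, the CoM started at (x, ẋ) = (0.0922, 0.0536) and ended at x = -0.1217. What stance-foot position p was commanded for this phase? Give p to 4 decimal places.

p = 0.4133

ωT = 3.0322·0.381 = 1.155268; cosh(ωT) = 1.744924, sinh(ωT) = 1.429951
x(T) = p + (x₀−p)·cosh(ωT) + (ẋ₀/ω)·sinh(ωT) ⇒ p·(1 − cosh) = x(T) − x₀·cosh − (ẋ₀/ω)·sinh
numerator   = -0.1217 − (0.0922)·1.744924 − (0.0536/3.0322)·1.429951 = -0.307859
denominator = 1 − 1.744924 = -0.744924
p = -0.307859 / -0.744924 = 0.4133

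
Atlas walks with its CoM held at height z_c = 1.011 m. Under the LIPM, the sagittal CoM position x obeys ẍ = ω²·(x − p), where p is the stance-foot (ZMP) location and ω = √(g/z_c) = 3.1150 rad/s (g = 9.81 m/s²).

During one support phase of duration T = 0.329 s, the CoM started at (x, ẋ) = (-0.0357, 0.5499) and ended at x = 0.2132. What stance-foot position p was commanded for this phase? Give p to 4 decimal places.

ωT = 3.1150·0.329 = 1.024835; cosh(ωT) = 1.572746, sinh(ωT) = 1.213890
x(T) = p + (x₀−p)·cosh(ωT) + (ẋ₀/ω)·sinh(ωT) ⇒ p·(1 − cosh) = x(T) − x₀·cosh − (ẋ₀/ω)·sinh
numerator   = 0.2132 − (-0.0357)·1.572746 − (0.5499/3.1150)·1.213890 = 0.055055
denominator = 1 − 1.572746 = -0.572746
p = 0.055055 / -0.572746 = -0.0961

p = -0.0961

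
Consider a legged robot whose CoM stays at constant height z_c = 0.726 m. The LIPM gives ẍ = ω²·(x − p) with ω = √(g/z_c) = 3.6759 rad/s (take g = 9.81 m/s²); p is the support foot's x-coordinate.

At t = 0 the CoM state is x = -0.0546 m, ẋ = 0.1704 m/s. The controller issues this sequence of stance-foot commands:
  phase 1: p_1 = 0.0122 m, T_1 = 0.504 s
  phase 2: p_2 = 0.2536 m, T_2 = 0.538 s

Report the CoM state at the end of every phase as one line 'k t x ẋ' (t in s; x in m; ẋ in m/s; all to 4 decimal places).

1 0.5040 -0.0619 -0.2070
2 1.0420 -1.1075 -4.8713

phase 1: p=0.0122, T=0.504, ωT=1.852654, cosh=3.266769, sinh=3.109949; start (x,ẋ)=(-0.054600, 0.170400) → end (x,ẋ)=(-0.061855, -0.206991)
phase 2: p=0.2536, T=0.538, ωT=1.977634, cosh=3.682012, sinh=3.543616; start (x,ẋ)=(-0.061855, -0.206991) → end (x,ẋ)=(-1.107453, -4.871258)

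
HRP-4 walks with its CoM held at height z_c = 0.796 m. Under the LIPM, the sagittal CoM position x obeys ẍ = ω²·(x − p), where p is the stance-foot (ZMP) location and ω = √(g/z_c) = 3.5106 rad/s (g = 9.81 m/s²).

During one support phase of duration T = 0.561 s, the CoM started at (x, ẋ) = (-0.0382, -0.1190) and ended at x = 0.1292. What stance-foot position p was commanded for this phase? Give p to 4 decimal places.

ωT = 3.5106·0.561 = 1.969447; cosh(ωT) = 3.653122, sinh(ωT) = 3.513588
x(T) = p + (x₀−p)·cosh(ωT) + (ẋ₀/ω)·sinh(ωT) ⇒ p·(1 − cosh) = x(T) − x₀·cosh − (ẋ₀/ω)·sinh
numerator   = 0.1292 − (-0.0382)·3.653122 − (-0.1190/3.5106)·3.513588 = 0.387851
denominator = 1 − 3.653122 = -2.653122
p = 0.387851 / -2.653122 = -0.1462

p = -0.1462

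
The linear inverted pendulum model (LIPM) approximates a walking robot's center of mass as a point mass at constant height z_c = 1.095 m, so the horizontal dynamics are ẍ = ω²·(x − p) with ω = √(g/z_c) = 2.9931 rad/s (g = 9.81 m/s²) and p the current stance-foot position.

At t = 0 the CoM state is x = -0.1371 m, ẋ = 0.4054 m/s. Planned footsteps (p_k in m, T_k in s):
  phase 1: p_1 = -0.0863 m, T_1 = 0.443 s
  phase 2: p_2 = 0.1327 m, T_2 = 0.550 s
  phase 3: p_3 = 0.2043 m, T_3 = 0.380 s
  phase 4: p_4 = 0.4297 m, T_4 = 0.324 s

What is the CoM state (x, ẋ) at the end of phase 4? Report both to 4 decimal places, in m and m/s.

x = 1.9157, ẋ = 4.7483

phase 1: p=-0.0863, T=0.443, ωT=1.325943, cosh=2.015644, sinh=1.750092; start (x,ẋ)=(-0.137100, 0.405400) → end (x,ẋ)=(0.048346, 0.551042)
phase 2: p=0.1327, T=0.550, ωT=1.646205, cosh=2.690018, sinh=2.497238; start (x,ẋ)=(0.048346, 0.551042) → end (x,ẋ)=(0.365538, 0.851811)
phase 3: p=0.2043, T=0.380, ωT=1.137378, cosh=1.719620, sinh=1.398961; start (x,ẋ)=(0.365538, 0.851811) → end (x,ẋ)=(0.879701, 2.139932)
phase 4: p=0.4297, T=0.324, ωT=0.969764, cosh=1.508248, sinh=1.129075; start (x,ẋ)=(0.879701, 2.139932) → end (x,ẋ)=(1.915651, 4.748297)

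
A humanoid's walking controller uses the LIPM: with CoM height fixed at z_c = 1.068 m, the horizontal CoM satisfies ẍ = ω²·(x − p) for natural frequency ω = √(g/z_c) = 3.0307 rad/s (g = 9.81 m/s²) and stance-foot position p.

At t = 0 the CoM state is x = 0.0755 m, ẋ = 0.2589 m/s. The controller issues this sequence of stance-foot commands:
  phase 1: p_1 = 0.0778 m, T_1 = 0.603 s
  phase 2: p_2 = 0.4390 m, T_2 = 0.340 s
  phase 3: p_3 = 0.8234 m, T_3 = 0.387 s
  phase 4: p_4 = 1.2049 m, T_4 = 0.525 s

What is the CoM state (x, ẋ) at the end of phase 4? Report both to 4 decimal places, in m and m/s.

phase 1: p=0.0778, T=0.603, ωT=1.827512, cosh=3.189605, sinh=3.028792; start (x,ẋ)=(0.075500, 0.258900) → end (x,ẋ)=(0.329201, 0.804676)
phase 2: p=0.4390, T=0.340, ωT=1.030438, cosh=1.579572, sinh=1.222721; start (x,ẋ)=(0.329201, 0.804676) → end (x,ẋ)=(0.590207, 0.864161)
phase 3: p=0.8234, T=0.387, ωT=1.172881, cosh=1.770381, sinh=1.460907; start (x,ẋ)=(0.590207, 0.864161) → end (x,ẋ)=(0.827117, 0.497417)
phase 4: p=1.2049, T=0.525, ωT=1.591117, cosh=2.556465, sinh=2.352767; start (x,ẋ)=(0.827117, 0.497417) → end (x,ẋ)=(0.625260, -1.422168)

x = 0.6253, ẋ = -1.4222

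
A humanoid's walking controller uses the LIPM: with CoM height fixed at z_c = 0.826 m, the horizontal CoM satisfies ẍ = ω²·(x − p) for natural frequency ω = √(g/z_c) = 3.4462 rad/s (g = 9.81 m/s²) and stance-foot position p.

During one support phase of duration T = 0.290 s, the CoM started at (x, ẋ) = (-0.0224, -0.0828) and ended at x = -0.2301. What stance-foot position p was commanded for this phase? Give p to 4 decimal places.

p = 0.3085

ωT = 3.4462·0.290 = 0.999398; cosh(ωT) = 1.542373, sinh(ωT) = 1.174272
x(T) = p + (x₀−p)·cosh(ωT) + (ẋ₀/ω)·sinh(ωT) ⇒ p·(1 − cosh) = x(T) − x₀·cosh − (ẋ₀/ω)·sinh
numerator   = -0.2301 − (-0.0224)·1.542373 − (-0.0828/3.4462)·1.174272 = -0.167337
denominator = 1 − 1.542373 = -0.542373
p = -0.167337 / -0.542373 = 0.3085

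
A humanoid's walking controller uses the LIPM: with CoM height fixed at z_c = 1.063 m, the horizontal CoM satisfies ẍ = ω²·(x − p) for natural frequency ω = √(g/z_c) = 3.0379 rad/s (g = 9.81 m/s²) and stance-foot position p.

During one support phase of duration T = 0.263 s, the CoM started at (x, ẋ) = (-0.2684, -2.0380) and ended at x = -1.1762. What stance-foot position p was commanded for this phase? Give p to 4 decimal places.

ωT = 3.0379·0.263 = 0.798968; cosh(ωT) = 1.336519, sinh(ωT) = 0.886726
x(T) = p + (x₀−p)·cosh(ωT) + (ẋ₀/ω)·sinh(ωT) ⇒ p·(1 − cosh) = x(T) − x₀·cosh − (ẋ₀/ω)·sinh
numerator   = -1.1762 − (-0.2684)·1.336519 − (-2.0380/3.0379)·0.886726 = -0.222611
denominator = 1 − 1.336519 = -0.336519
p = -0.222611 / -0.336519 = 0.6615

p = 0.6615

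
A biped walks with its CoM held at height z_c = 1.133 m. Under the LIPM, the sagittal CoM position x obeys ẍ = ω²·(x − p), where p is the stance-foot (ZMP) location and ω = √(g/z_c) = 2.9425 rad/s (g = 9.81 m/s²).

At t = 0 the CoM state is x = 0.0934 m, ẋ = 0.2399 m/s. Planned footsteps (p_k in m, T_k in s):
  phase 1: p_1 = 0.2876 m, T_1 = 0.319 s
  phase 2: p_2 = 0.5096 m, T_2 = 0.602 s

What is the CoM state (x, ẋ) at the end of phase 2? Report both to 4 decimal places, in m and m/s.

x = -1.0177, ẋ = -4.3291

phase 1: p=0.2876, T=0.319, ωT=0.938658, cosh=1.473850, sinh=1.082697; start (x,ẋ)=(0.093400, 0.239900) → end (x,ẋ)=(0.089650, -0.265113)
phase 2: p=0.5096, T=0.602, ωT=1.771385, cosh=3.024544, sinh=2.854446; start (x,ẋ)=(0.089650, -0.265113) → end (x,ẋ)=(-1.017737, -4.329094)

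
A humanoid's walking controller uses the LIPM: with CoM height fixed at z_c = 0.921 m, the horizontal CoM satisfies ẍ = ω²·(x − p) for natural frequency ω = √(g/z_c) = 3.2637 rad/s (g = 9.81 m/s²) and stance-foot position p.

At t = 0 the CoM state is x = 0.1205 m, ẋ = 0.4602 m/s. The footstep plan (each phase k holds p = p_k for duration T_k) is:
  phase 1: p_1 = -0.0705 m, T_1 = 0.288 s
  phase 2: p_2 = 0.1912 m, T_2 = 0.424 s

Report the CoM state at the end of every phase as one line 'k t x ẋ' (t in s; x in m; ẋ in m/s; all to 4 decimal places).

1 0.2880 0.3642 1.3550
2 0.7120 1.3343 3.9288

phase 1: p=-0.0705, T=0.288, ωT=0.939946, cosh=1.475246, sinh=1.084597; start (x,ẋ)=(0.120500, 0.460200) → end (x,ẋ)=(0.364206, 1.355009)
phase 2: p=0.1912, T=0.424, ωT=1.383809, cosh=2.120346, sinh=1.869724; start (x,ẋ)=(0.364206, 1.355009) → end (x,ẋ)=(1.334297, 3.928810)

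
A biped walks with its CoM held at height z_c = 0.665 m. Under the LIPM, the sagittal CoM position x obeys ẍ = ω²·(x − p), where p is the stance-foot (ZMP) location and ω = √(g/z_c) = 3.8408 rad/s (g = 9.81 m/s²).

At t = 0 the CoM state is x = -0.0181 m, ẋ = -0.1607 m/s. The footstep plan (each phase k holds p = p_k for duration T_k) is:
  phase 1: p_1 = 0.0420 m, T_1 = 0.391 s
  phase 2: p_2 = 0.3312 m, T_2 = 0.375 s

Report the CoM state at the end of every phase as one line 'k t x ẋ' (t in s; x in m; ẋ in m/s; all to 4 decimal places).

phase 1: p=0.0420, T=0.391, ωT=1.501753, cosh=2.356145, sinh=2.133406; start (x,ẋ)=(-0.018100, -0.160700) → end (x,ẋ)=(-0.188867, -0.871091)
phase 2: p=0.3312, T=0.375, ωT=1.440300, cosh=2.229409, sinh=1.992553; start (x,ẋ)=(-0.188867, -0.871091) → end (x,ẋ)=(-1.280151, -5.922086)

1 0.3910 -0.1889 -0.8711
2 0.7660 -1.2802 -5.9221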